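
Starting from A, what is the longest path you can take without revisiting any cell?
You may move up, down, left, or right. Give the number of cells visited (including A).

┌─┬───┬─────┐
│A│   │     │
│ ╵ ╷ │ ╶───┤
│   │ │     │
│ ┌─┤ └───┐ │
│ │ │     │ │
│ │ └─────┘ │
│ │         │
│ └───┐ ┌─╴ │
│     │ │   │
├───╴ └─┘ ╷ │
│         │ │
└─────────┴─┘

Finding longest simple path using DFS:
Start: (0, 0)
Longest path visits 20 cells
Path: A → down → down → down → down → right → right → down → right → right → up → right → up → up → up → left → left → up → right → right

Solution:

┌─┬───┬─────┐
│A│   │↱ → B│
│ ╵ ╷ │ ╶───┤
│↓  │ │↑ ← ↰│
│ ┌─┤ └───┐ │
│↓│ │     │↑│
│ │ └─────┘ │
│↓│        ↑│
│ └───┐ ┌─╴ │
│↳ → ↓│ │↱ ↑│
├───╴ └─┘ ╷ │
│    ↳ → ↑│ │
└─────────┴─┘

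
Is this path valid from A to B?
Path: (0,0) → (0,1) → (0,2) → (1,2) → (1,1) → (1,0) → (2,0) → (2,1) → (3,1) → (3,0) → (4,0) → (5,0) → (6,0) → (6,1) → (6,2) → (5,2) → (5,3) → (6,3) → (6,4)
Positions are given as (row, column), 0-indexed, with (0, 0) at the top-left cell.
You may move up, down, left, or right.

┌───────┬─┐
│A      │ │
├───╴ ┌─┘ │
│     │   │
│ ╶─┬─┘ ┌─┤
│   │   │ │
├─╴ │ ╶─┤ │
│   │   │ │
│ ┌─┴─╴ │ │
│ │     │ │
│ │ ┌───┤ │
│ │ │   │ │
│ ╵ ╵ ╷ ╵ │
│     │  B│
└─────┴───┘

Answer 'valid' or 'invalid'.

Checking path validity:
Result: All consecutive moves are passable.

valid

Correct solution:

┌───────┬─┐
│A → ↓  │ │
├───╴ ┌─┘ │
│↓ ← ↲│   │
│ ╶─┬─┘ ┌─┤
│↳ ↓│   │ │
├─╴ │ ╶─┤ │
│↓ ↲│   │ │
│ ┌─┴─╴ │ │
│↓│     │ │
│ │ ┌───┤ │
│↓│ │↱ ↓│ │
│ ╵ ╵ ╷ ╵ │
│↳ → ↑│↳ B│
└─────┴───┘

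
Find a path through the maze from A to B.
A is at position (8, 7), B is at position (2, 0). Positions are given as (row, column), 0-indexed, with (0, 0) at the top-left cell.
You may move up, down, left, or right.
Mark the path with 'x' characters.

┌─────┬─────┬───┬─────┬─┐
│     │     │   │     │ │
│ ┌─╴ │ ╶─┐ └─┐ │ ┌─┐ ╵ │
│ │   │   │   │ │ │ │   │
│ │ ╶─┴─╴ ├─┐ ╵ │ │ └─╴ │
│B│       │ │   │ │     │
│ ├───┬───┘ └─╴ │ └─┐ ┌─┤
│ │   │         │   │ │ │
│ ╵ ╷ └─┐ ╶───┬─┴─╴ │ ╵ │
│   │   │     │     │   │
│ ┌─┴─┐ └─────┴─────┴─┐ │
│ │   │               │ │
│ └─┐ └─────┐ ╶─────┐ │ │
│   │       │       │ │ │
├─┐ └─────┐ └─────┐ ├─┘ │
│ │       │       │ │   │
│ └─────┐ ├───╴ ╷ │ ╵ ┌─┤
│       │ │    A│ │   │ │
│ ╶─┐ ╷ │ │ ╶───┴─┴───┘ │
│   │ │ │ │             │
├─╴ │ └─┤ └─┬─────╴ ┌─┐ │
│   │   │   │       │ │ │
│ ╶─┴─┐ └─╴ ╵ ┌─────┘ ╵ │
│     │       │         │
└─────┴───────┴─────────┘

Finding the shortest path from (8, 7) to (2, 0):
Path length: 27 steps
Directions: left → left → down → right → right → right → right → down → left → left → left → down → left → up → left → up → up → up → left → left → left → up → left → up → up → up → up

Solution:

┌─────┬─────┬───┬─────┬─┐
│     │     │   │     │ │
│ ┌─╴ │ ╶─┐ └─┐ │ ┌─┐ ╵ │
│ │   │   │   │ │ │ │   │
│ │ ╶─┴─╴ ├─┐ ╵ │ │ └─╴ │
│B│       │ │   │ │     │
│ ├───┬───┘ └─╴ │ └─┐ ┌─┤
│x│   │         │   │ │ │
│ ╵ ╷ └─┐ ╶───┬─┴─╴ │ ╵ │
│x  │   │     │     │   │
│ ┌─┴─┐ └─────┴─────┴─┐ │
│x│   │               │ │
│ └─┐ └─────┐ ╶─────┐ │ │
│x x│       │       │ │ │
├─┐ └─────┐ └─────┐ ├─┘ │
│ │x x x x│       │ │   │
│ └─────┐ ├───╴ ╷ │ ╵ ┌─┤
│       │x│x x A│ │   │ │
│ ╶─┐ ╷ │ │ ╶───┴─┴───┘ │
│   │ │ │x│x x x x x    │
├─╴ │ └─┤ └─┬─────╴ ┌─┐ │
│   │   │x x│x x x x│ │ │
│ ╶─┴─┐ └─╴ ╵ ┌─────┘ ╵ │
│     │    x x│         │
└─────┴───────┴─────────┘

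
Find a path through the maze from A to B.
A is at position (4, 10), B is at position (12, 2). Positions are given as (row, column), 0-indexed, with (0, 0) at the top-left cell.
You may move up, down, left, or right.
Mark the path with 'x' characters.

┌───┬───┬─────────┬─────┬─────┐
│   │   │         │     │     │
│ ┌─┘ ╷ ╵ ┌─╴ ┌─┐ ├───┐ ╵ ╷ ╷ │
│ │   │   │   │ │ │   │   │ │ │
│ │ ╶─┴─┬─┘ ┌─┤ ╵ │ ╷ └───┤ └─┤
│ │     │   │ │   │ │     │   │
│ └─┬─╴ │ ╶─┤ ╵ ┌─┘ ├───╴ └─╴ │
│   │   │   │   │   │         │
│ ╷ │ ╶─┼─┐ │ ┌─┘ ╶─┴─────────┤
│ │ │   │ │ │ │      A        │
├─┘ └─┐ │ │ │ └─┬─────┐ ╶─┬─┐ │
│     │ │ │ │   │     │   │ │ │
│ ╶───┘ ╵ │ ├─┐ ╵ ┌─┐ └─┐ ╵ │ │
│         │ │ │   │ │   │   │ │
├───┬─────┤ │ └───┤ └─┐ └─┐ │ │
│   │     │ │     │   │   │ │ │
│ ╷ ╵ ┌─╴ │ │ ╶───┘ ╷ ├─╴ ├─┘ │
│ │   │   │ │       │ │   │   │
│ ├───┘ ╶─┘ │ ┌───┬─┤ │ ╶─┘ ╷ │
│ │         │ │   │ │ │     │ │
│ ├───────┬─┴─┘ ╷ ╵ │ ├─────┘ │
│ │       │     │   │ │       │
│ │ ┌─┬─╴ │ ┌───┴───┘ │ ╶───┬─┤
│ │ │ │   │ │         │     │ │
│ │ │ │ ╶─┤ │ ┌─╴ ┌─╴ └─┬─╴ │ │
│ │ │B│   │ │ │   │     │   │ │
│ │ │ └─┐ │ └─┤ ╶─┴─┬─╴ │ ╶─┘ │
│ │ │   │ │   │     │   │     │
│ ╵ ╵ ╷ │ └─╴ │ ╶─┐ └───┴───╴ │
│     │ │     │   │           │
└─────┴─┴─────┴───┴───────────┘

Finding the shortest path from (4, 10) to (12, 2):
Path length: 68 steps
Directions: right → right → right → right → down → down → down → down → left → down → left → left → up → right → up → left → up → left → up → left → left → down → left → up → left → up → up → right → up → right → up → up → left → left → down → left → down → left → down → right → down → down → down → down → down → down → left → left → up → right → up → left → left → down → left → up → left → down → down → down → down → down → down → down → right → right → up → up

Solution:

┌───┬───┬─────────┬─────┬─────┐
│   │   │    x x x│     │     │
│ ┌─┘ ╷ ╵ ┌─╴ ┌─┐ ├───┐ ╵ ╷ ╷ │
│ │   │   │x x│ │x│   │   │ │ │
│ │ ╶─┴─┬─┘ ┌─┤ ╵ │ ╷ └───┤ └─┤
│ │     │x x│ │x x│ │     │   │
│ └─┬─╴ │ ╶─┤ ╵ ┌─┘ ├───╴ └─╴ │
│   │   │x x│x x│   │         │
│ ╷ │ ╶─┼─┐ │ ┌─┘ ╶─┴─────────┤
│ │ │   │ │x│x│      A x x x x│
├─┘ └─┐ │ │ │ └─┬─────┐ ╶─┬─┐ │
│     │ │ │x│x x│x x x│   │ │x│
│ ╶───┘ ╵ │ ├─┐ ╵ ┌─┐ └─┐ ╵ │ │
│         │x│ │x x│ │x x│   │x│
├───┬─────┤ │ └───┤ └─┐ └─┐ │ │
│x x│x x x│x│     │   │x x│ │x│
│ ╷ ╵ ┌─╴ │ │ ╶───┘ ╷ ├─╴ ├─┘ │
│x│x x│x x│x│       │ │x x│x x│
│ ├───┘ ╶─┘ │ ┌───┬─┤ │ ╶─┘ ╷ │
│x│    x x x│ │   │ │ │x x x│ │
│ ├───────┬─┴─┘ ╷ ╵ │ ├─────┘ │
│x│       │     │   │ │       │
│ │ ┌─┬─╴ │ ┌───┴───┘ │ ╶───┬─┤
│x│ │ │   │ │         │     │ │
│ │ │ │ ╶─┤ │ ┌─╴ ┌─╴ └─┬─╴ │ │
│x│ │B│   │ │ │   │     │   │ │
│ │ │ └─┐ │ └─┤ ╶─┴─┬─╴ │ ╶─┘ │
│x│ │x  │ │   │     │   │     │
│ ╵ ╵ ╷ │ └─╴ │ ╶─┐ └───┴───╴ │
│x x x│ │     │   │           │
└─────┴─┴─────┴───┴───────────┘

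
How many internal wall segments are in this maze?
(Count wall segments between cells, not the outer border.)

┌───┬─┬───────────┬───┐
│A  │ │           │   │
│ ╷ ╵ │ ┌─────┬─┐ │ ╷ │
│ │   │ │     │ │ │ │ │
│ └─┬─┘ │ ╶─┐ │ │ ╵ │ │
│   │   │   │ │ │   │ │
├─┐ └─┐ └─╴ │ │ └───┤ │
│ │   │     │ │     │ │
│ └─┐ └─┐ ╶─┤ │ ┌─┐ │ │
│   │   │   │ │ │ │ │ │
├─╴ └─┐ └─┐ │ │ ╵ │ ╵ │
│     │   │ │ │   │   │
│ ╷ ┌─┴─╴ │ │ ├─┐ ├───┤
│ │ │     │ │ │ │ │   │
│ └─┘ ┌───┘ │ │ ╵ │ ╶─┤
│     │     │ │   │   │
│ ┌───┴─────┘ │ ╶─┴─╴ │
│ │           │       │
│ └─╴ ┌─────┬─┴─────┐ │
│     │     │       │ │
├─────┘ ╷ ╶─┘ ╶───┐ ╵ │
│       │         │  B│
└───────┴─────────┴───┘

Counting internal wall segments:
Total internal walls: 100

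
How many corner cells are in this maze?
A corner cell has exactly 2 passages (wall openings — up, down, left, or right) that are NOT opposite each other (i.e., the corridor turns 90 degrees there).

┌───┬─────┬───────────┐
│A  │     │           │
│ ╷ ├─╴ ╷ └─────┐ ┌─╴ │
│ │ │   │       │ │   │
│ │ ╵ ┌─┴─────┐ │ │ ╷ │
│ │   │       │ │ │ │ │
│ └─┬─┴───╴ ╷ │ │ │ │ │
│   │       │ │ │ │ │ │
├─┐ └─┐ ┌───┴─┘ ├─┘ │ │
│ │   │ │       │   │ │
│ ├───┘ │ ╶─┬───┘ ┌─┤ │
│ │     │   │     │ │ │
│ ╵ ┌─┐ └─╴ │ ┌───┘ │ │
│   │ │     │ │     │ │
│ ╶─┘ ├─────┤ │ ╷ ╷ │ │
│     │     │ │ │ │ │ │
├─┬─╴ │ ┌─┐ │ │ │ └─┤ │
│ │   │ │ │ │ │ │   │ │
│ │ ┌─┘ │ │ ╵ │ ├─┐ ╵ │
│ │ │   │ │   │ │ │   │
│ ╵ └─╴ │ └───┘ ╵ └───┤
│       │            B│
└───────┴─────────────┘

Counting corner cells (2 non-opposite passages):
Total corners: 43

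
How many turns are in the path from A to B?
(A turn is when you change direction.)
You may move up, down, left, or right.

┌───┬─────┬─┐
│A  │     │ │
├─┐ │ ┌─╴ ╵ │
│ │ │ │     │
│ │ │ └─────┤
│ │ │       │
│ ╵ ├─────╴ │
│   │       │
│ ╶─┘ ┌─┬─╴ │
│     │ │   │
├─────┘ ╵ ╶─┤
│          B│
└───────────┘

Directions: right, down, down, down, left, down, right, right, up, right, right, right, down, left, down, right
Number of turns: 10

Solution:

┌───┬─────┬─┐
│A ↓│     │ │
├─┐ │ ┌─╴ ╵ │
│ │↓│ │     │
│ │ │ └─────┤
│ │↓│       │
│ ╵ ├─────╴ │
│↓ ↲│↱ → → ↓│
│ ╶─┘ ┌─┬─╴ │
│↳ → ↑│ │↓ ↲│
├─────┘ ╵ ╶─┤
│        ↳ B│
└───────────┘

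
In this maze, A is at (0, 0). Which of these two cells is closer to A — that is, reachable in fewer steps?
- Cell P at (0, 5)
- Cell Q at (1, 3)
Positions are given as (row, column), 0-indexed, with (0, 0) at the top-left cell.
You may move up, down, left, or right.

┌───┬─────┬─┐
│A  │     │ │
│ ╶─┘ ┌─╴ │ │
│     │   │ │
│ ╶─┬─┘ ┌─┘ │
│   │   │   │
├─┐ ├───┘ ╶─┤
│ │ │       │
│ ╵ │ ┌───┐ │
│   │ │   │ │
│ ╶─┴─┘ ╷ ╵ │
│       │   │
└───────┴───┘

Shortest path A → P at (0, 5): 21 steps
Shortest path A → Q at (1, 3): 8 steps

Q is closer (8 steps vs 21 steps).

Path to P:

┌───┬─────┬─┐
│A  │     │P│
│ ╶─┘ ┌─╴ │ │
│↓    │   │↑│
│ ╶─┬─┘ ┌─┘ │
│↳ ↓│   │↱ ↑│
├─┐ ├───┘ ╶─┤
│ │↓│    ↑ ↰│
│ ╵ │ ┌───┐ │
│↓ ↲│ │↱ ↓│↑│
│ ╶─┴─┘ ╷ ╵ │
│↳ → → ↑│↳ ↑│
└───────┴───┘

Path to Q:

┌───┬─────┬─┐
│A  │↱ → ↓│ │
│ ╶─┘ ┌─╴ │ │
│↳ → ↑│Q ↲│ │
│ ╶─┬─┘ ┌─┘ │
│   │   │   │
├─┐ ├───┘ ╶─┤
│ │ │       │
│ ╵ │ ┌───┐ │
│   │ │   │ │
│ ╶─┴─┘ ╷ ╵ │
│       │   │
└───────┴───┘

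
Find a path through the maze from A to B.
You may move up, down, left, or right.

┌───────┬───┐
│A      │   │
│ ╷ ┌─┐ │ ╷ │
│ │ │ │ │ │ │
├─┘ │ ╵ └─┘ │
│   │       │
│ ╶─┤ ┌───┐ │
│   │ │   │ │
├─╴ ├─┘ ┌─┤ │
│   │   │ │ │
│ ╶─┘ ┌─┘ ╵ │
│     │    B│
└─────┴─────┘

Finding the shortest path through the maze:
Path length: 10 steps
Directions: right → right → right → down → down → right → right → down → down → down

Solution:

┌───────┬───┐
│A → → ↓│   │
│ ╷ ┌─┐ │ ╷ │
│ │ │ │↓│ │ │
├─┘ │ ╵ └─┘ │
│   │  ↳ → ↓│
│ ╶─┤ ┌───┐ │
│   │ │   │↓│
├─╴ ├─┘ ┌─┤ │
│   │   │ │↓│
│ ╶─┘ ┌─┘ ╵ │
│     │    B│
└─────┴─────┘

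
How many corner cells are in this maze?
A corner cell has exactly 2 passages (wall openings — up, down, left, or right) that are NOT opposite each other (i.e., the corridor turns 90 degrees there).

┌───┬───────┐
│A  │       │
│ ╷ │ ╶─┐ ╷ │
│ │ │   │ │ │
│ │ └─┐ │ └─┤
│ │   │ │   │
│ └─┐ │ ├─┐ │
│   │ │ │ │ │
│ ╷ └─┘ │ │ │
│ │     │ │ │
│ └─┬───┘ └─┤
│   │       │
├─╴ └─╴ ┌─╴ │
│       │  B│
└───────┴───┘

Counting corner cells (2 non-opposite passages):
Total corners: 18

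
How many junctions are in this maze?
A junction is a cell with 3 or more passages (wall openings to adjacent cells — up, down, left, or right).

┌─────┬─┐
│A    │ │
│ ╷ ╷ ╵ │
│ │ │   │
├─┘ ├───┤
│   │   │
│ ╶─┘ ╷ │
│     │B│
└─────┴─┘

Checking each cell for number of passages:

Junctions found (3+ passages):
  (0, 1): 3 passages
Total junctions: 1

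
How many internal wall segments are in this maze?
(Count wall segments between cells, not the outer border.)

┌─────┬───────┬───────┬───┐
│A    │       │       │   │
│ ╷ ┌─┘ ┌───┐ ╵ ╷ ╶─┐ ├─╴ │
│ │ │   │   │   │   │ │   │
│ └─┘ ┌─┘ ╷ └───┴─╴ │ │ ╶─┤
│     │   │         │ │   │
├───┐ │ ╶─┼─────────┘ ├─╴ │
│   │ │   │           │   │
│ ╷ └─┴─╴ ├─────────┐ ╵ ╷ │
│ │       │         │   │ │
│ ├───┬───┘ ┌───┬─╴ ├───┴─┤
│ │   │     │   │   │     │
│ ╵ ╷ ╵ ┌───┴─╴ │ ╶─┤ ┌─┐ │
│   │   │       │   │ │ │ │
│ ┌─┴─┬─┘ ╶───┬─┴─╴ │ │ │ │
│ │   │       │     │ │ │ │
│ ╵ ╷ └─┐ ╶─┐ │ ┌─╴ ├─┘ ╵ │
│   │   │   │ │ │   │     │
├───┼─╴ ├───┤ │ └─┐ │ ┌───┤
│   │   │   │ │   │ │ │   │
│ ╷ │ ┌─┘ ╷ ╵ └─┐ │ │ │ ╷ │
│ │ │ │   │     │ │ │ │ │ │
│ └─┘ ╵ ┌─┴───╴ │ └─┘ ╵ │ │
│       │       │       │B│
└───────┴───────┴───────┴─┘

Counting internal wall segments:
Total internal walls: 132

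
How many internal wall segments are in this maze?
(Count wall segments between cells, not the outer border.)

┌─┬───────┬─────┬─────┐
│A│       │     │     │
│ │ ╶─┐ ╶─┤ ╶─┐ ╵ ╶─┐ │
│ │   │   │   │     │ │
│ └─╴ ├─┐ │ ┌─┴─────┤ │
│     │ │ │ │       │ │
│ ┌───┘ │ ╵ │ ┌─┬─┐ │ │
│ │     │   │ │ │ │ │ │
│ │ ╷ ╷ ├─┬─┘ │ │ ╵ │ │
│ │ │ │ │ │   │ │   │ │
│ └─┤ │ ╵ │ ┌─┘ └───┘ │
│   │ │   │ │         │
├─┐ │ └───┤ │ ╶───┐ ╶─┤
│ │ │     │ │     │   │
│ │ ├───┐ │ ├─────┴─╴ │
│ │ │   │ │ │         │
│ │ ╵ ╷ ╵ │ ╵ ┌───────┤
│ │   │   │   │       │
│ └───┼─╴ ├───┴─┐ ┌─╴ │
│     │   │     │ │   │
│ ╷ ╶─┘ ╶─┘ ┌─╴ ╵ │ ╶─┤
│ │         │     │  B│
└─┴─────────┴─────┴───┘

Counting internal wall segments:
Total internal walls: 100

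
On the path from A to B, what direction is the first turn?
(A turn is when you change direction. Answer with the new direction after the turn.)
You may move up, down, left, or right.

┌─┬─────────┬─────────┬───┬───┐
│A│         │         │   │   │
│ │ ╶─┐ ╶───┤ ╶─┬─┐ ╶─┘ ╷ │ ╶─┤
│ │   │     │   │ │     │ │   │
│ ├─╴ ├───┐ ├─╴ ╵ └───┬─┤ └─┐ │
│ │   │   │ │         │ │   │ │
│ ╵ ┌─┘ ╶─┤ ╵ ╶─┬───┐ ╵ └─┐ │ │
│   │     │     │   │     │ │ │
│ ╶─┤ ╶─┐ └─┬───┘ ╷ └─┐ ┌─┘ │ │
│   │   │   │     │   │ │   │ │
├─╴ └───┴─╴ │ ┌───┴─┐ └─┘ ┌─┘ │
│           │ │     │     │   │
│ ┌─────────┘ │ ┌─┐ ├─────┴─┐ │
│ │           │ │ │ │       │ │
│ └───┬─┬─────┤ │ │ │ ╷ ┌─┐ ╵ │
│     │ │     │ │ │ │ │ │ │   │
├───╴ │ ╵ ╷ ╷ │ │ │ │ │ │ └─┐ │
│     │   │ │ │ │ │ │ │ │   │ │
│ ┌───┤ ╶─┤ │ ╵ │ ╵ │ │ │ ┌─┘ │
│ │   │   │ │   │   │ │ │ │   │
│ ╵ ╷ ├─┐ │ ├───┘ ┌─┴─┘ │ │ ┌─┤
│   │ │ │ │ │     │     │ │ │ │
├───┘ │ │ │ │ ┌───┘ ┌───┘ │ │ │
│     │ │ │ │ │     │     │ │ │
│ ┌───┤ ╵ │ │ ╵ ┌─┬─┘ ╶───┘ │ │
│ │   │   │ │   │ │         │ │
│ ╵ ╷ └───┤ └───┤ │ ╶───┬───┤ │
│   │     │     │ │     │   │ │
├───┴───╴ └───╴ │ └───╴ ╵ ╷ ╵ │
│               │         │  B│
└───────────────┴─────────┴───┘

Directions: down, down, down, down, right, down, left, down, down, right, right, down, left, left, down, down, right, up, right, down, down, left, left, down, down, right, up, right, down, right, right, down, right, right, right, up, left, left, up, up, up, up, up, up, right, down, down, right, up, up, up, up, right, right, down, down, down, down, left, down, left, left, down, down, right, up, right, right, up, right, right, up, up, up, up, right, right, down, right, down, down, left, down, down, down, left, left, left, left, down, right, right, down, right, up, right, down, right
First turn direction: right

Solution:

┌─┬─────────┬─────────┬───┬───┐
│A│         │         │   │   │
│ │ ╶─┐ ╶───┤ ╶─┬─┐ ╶─┘ ╷ │ ╶─┤
│↓│   │     │   │ │     │ │   │
│ ├─╴ ├───┐ ├─╴ ╵ └───┬─┤ └─┐ │
│↓│   │   │ │         │ │   │ │
│ ╵ ┌─┘ ╶─┤ ╵ ╶─┬───┐ ╵ └─┐ │ │
│↓  │     │     │   │     │ │ │
│ ╶─┤ ╶─┐ └─┬───┘ ╷ └─┐ ┌─┘ │ │
│↳ ↓│   │   │     │   │ │   │ │
├─╴ └───┴─╴ │ ┌───┴─┐ └─┘ ┌─┘ │
│↓ ↲        │ │↱ → ↓│     │   │
│ ┌─────────┘ │ ┌─┐ ├─────┴─┐ │
│↓│           │↑│ │↓│  ↱ → ↓│ │
│ └───┬─┬─────┤ │ │ │ ╷ ┌─┐ ╵ │
│↳ → ↓│ │  ↱ ↓│↑│ │↓│ │↑│ │↳ ↓│
├───╴ │ ╵ ╷ ╷ │ │ │ │ │ │ └─┐ │
│↓ ← ↲│   │↑│↓│↑│ │↓│ │↑│   │↓│
│ ┌───┤ ╶─┤ │ ╵ │ ╵ │ │ │ ┌─┘ │
│↓│↱ ↓│   │↑│↳ ↑│↓ ↲│ │↑│ │↓ ↲│
│ ╵ ╷ ├─┐ │ ├───┘ ┌─┴─┘ │ │ ┌─┤
│↳ ↑│↓│ │ │↑│↓ ← ↲│↱ → ↑│ │↓│ │
├───┘ │ │ │ │ ┌───┘ ┌───┘ │ │ │
│↓ ← ↲│ │ │↑│↓│↱ → ↑│     │↓│ │
│ ┌───┤ ╵ │ │ ╵ ┌─┬─┘ ╶───┘ │ │
│↓│↱ ↓│   │↑│↳ ↑│ │↓ ← ← ← ↲│ │
│ ╵ ╷ └───┤ └───┤ │ ╶───┬───┤ │
│↳ ↑│↳ → ↓│↑ ← ↰│ │↳ → ↓│↱ ↓│ │
├───┴───╴ └───╴ │ └───╴ ╵ ╷ ╵ │
│        ↳ → → ↑│      ↳ ↑│↳ B│
└───────────────┴─────────┴───┘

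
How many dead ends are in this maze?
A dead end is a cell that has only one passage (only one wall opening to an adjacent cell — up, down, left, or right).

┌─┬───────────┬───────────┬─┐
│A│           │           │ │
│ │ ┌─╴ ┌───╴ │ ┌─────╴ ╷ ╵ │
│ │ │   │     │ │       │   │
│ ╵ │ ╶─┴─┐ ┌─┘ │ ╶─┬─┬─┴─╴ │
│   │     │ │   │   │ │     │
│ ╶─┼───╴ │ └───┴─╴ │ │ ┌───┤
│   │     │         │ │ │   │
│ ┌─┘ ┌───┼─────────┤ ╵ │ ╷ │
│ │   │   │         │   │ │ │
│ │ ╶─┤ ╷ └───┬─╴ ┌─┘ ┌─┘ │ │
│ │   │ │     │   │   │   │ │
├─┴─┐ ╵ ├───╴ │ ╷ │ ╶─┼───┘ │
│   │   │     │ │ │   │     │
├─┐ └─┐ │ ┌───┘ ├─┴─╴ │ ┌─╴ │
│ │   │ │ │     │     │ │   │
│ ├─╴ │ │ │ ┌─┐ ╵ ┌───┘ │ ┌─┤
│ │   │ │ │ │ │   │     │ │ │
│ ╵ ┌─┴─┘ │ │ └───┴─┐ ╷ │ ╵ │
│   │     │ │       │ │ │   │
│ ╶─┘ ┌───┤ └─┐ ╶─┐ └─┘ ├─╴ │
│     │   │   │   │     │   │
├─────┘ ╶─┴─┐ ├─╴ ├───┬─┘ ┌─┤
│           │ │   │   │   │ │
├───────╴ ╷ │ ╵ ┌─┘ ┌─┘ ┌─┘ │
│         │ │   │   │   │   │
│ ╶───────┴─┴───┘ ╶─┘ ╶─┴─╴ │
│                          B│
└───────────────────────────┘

Checking each cell for number of passages:

Dead ends found at positions:
  (0, 0)
  (0, 13)
  (1, 4)
  (2, 6)
  (2, 10)
  (3, 1)
  (4, 5)
  (4, 9)
  (5, 0)
  (5, 11)
  (6, 0)
  (6, 8)
  (7, 0)
  (8, 3)
  (8, 6)
  (8, 9)
  (8, 13)
  (9, 10)
  (10, 4)
  (11, 0)
  (11, 10)
  (11, 13)
  (12, 5)
  (12, 12)
Total dead ends: 24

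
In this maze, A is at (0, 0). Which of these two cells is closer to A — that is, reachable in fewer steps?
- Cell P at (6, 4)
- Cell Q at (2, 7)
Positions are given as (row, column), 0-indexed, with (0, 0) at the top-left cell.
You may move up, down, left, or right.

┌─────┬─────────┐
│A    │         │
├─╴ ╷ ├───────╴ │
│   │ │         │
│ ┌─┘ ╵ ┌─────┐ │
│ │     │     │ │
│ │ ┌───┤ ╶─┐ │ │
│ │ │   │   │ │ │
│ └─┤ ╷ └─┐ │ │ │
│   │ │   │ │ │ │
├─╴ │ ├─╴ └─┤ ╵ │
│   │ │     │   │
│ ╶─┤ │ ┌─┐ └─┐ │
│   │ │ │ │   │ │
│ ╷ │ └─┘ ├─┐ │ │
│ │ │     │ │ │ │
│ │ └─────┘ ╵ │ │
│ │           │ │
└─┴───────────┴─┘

Shortest path A → P at (6, 4): 34 steps
Shortest path A → Q at (2, 7): 11 steps

Q is closer (11 steps vs 34 steps).

Path to P:

┌─────┬─────────┐
│A ↓  │         │
├─╴ ╷ ├───────╴ │
│↓ ↲│ │         │
│ ┌─┘ ╵ ┌─────┐ │
│↓│     │     │ │
│ │ ┌───┤ ╶─┐ │ │
│↓│ │↓ ↰│   │ │ │
│ └─┤ ╷ └─┐ │ │ │
│↳ ↓│↓│↑ ↰│ │ │ │
├─╴ │ ├─╴ └─┤ ╵ │
│↓ ↲│↓│  ↑ ↰│   │
│ ╶─┤ │ ┌─┐ └─┐ │
│↳ ↓│↓│ │P│↑ ↰│ │
│ ╷ │ └─┘ ├─┐ │ │
│ │↓│↳ → ↑│ │↑│ │
│ │ └─────┘ ╵ │ │
│ │↳ → → → → ↑│ │
└─┴───────────┴─┘

Path to Q:

┌─────┬─────────┐
│A → ↓│         │
├─╴ ╷ ├───────╴ │
│   │↓│↱ → → → ↓│
│ ┌─┘ ╵ ┌─────┐ │
│ │  ↳ ↑│     │Q│
│ │ ┌───┤ ╶─┐ │ │
│ │ │   │   │ │ │
│ └─┤ ╷ └─┐ │ │ │
│   │ │   │ │ │ │
├─╴ │ ├─╴ └─┤ ╵ │
│   │ │     │   │
│ ╶─┤ │ ┌─┐ └─┐ │
│   │ │ │ │   │ │
│ ╷ │ └─┘ ├─┐ │ │
│ │ │     │ │ │ │
│ │ └─────┘ ╵ │ │
│ │           │ │
└─┴───────────┴─┘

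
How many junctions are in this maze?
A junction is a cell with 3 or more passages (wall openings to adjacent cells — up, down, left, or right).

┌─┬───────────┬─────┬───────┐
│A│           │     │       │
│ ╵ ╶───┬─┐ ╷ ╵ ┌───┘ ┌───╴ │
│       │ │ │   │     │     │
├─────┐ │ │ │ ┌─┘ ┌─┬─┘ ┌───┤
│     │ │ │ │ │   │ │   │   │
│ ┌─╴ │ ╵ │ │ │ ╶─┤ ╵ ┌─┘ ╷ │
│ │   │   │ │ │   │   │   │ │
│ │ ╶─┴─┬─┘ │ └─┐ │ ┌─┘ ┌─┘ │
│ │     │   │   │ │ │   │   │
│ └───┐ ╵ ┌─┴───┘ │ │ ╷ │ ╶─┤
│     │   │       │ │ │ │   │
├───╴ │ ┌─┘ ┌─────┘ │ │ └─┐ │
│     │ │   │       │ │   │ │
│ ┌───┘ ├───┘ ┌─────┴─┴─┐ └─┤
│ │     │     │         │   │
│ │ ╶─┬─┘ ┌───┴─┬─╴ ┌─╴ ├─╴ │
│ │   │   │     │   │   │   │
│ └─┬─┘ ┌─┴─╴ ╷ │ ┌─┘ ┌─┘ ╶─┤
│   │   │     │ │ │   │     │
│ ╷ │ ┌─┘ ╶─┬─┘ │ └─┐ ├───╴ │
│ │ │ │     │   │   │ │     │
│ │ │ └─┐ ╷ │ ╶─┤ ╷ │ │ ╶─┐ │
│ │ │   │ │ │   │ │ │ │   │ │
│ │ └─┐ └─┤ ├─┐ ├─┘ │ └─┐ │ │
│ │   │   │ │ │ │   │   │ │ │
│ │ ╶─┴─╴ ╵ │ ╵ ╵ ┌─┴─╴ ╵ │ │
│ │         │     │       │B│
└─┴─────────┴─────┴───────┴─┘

Checking each cell for number of passages:

Junctions found (3+ passages):
  (0, 5): 3 passages
  (1, 1): 3 passages
  (1, 6): 3 passages
  (3, 9): 3 passages
  (4, 11): 3 passages
  (5, 3): 3 passages
  (7, 9): 3 passages
  (8, 6): 3 passages
  (9, 0): 3 passages
  (9, 10): 3 passages
  (9, 12): 3 passages
  (10, 4): 4 passages
  (10, 8): 3 passages
  (10, 13): 3 passages
  (12, 1): 3 passages
  (13, 4): 3 passages
  (13, 7): 3 passages
  (13, 11): 3 passages
Total junctions: 18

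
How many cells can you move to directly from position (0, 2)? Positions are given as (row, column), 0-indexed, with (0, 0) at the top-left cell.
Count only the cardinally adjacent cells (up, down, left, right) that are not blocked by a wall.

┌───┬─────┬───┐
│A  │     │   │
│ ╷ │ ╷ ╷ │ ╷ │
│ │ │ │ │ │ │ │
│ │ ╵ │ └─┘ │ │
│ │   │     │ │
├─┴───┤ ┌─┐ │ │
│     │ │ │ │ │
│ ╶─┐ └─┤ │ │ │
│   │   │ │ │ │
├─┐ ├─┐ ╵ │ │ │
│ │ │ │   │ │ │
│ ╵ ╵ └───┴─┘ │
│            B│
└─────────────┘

Checking passable neighbors of (0, 2):
Neighbors: (1, 2), (0, 3)
Count: 2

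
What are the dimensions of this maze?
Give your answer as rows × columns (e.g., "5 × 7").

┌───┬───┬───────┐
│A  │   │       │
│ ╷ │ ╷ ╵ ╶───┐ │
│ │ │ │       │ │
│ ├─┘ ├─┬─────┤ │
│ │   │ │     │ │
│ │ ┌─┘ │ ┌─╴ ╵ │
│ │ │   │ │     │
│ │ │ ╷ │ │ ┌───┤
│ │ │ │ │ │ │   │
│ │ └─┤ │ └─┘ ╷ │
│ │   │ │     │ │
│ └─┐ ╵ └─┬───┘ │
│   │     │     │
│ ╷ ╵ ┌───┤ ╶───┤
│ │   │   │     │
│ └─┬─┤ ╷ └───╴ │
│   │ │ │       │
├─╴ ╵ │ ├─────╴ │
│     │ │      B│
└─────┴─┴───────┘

Counting the maze dimensions:
Rows (vertical): 10
Columns (horizontal): 8
Dimensions: 10 × 8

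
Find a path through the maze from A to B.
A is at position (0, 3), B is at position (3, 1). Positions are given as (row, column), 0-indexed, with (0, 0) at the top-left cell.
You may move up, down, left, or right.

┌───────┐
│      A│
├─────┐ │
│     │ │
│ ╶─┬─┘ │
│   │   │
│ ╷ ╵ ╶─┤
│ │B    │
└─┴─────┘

Finding the shortest path from (0, 3) to (3, 1):
Path length: 5 steps
Directions: down → down → left → down → left

Solution:

┌───────┐
│      A│
├─────┐ │
│     │↓│
│ ╶─┬─┘ │
│   │↓ ↲│
│ ╷ ╵ ╶─┤
│ │B ↲  │
└─┴─────┘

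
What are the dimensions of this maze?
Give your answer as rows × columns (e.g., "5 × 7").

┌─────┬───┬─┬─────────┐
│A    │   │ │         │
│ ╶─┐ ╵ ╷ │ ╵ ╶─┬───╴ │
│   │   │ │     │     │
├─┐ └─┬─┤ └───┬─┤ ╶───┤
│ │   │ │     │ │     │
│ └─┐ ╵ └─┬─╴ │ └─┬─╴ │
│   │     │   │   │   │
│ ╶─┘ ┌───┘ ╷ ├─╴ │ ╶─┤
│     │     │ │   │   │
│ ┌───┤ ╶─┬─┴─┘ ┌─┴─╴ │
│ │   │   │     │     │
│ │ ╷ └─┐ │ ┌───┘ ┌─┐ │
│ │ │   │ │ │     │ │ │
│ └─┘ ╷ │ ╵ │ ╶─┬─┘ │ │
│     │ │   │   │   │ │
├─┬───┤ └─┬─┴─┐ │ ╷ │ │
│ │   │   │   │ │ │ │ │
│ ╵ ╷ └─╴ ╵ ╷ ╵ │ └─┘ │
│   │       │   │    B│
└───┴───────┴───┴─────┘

Counting the maze dimensions:
Rows (vertical): 10
Columns (horizontal): 11
Dimensions: 10 × 11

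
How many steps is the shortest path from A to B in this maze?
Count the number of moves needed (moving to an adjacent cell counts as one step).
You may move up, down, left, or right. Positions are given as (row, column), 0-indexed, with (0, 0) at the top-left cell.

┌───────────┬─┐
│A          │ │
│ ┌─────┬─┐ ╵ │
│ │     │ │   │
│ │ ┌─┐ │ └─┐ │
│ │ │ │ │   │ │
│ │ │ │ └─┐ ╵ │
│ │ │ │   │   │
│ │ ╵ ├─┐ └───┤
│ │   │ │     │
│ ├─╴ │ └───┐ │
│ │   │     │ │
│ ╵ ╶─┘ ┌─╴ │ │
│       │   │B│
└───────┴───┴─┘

Using BFS to find shortest path:
Start: (0, 0), End: (6, 6)
Path found:
(0,0) → (1,0) → (2,0) → (3,0) → (4,0) → (5,0) → (6,0) → (6,1) → (5,1) → (5,2) → (4,2) → (4,1) → (3,1) → (2,1) → (1,1) → (1,2) → (1,3) → (2,3) → (3,3) → (3,4) → (4,4) → (4,5) → (4,6) → (5,6) → (6,6)
Number of steps: 24

Solution:

┌───────────┬─┐
│A          │ │
│ ┌─────┬─┐ ╵ │
│↓│↱ → ↓│ │   │
│ │ ┌─┐ │ └─┐ │
│↓│↑│ │↓│   │ │
│ │ │ │ └─┐ ╵ │
│↓│↑│ │↳ ↓│   │
│ │ ╵ ├─┐ └───┤
│↓│↑ ↰│ │↳ → ↓│
│ ├─╴ │ └───┐ │
│↓│↱ ↑│     │↓│
│ ╵ ╶─┘ ┌─╴ │ │
│↳ ↑    │   │B│
└───────┴───┴─┘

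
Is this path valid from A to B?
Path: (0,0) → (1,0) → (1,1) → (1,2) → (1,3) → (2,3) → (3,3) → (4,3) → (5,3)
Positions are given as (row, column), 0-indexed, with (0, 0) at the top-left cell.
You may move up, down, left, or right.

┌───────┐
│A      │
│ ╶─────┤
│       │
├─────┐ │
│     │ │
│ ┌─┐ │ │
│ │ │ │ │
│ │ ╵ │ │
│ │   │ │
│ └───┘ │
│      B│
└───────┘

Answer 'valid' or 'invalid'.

Checking path validity:
Result: All consecutive moves are passable.

valid

Correct solution:

┌───────┐
│A      │
│ ╶─────┤
│↳ → → ↓│
├─────┐ │
│     │↓│
│ ┌─┐ │ │
│ │ │ │↓│
│ │ ╵ │ │
│ │   │↓│
│ └───┘ │
│      B│
└───────┘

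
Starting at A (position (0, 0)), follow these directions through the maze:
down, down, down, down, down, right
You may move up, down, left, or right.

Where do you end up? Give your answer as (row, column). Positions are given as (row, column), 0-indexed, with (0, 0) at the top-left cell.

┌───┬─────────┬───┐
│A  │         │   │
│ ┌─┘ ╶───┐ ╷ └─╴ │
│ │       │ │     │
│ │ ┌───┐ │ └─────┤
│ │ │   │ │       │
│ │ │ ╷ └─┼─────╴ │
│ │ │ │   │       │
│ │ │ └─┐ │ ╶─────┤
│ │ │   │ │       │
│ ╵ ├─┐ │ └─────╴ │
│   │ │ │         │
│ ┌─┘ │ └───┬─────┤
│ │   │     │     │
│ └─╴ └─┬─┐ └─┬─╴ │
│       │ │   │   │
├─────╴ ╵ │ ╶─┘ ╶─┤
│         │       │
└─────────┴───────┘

Following directions step by step:
Start: (0, 0)
  down: (0, 0) → (1, 0)
  down: (1, 0) → (2, 0)
  down: (2, 0) → (3, 0)
  down: (3, 0) → (4, 0)
  down: (4, 0) → (5, 0)
  right: (5, 0) → (5, 1)
Final position: (5, 1)

Path taken:

┌───┬─────────┬───┐
│A  │         │   │
│ ┌─┘ ╶───┐ ╷ └─╴ │
│↓│       │ │     │
│ │ ┌───┐ │ └─────┤
│↓│ │   │ │       │
│ │ │ ╷ └─┼─────╴ │
│↓│ │ │   │       │
│ │ │ └─┐ │ ╶─────┤
│↓│ │   │ │       │
│ ╵ ├─┐ │ └─────╴ │
│↳ B│ │ │         │
│ ┌─┘ │ └───┬─────┤
│ │   │     │     │
│ └─╴ └─┬─┐ └─┬─╴ │
│       │ │   │   │
├─────╴ ╵ │ ╶─┘ ╶─┤
│         │       │
└─────────┴───────┘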